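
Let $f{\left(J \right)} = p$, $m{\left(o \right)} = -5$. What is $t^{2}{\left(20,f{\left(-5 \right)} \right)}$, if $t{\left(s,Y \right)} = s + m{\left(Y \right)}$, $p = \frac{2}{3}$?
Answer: $225$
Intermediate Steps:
$p = \frac{2}{3}$ ($p = 2 \cdot \frac{1}{3} = \frac{2}{3} \approx 0.66667$)
$f{\left(J \right)} = \frac{2}{3}$
$t{\left(s,Y \right)} = -5 + s$ ($t{\left(s,Y \right)} = s - 5 = -5 + s$)
$t^{2}{\left(20,f{\left(-5 \right)} \right)} = \left(-5 + 20\right)^{2} = 15^{2} = 225$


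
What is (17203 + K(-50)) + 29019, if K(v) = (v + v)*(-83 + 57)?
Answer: 48822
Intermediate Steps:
K(v) = -52*v (K(v) = (2*v)*(-26) = -52*v)
(17203 + K(-50)) + 29019 = (17203 - 52*(-50)) + 29019 = (17203 + 2600) + 29019 = 19803 + 29019 = 48822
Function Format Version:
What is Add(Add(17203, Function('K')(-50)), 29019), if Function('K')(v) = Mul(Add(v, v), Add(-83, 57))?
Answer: 48822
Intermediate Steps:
Function('K')(v) = Mul(-52, v) (Function('K')(v) = Mul(Mul(2, v), -26) = Mul(-52, v))
Add(Add(17203, Function('K')(-50)), 29019) = Add(Add(17203, Mul(-52, -50)), 29019) = Add(Add(17203, 2600), 29019) = Add(19803, 29019) = 48822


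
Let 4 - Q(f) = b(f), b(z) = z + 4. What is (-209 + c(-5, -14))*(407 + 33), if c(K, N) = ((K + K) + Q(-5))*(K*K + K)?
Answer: -135960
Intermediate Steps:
b(z) = 4 + z
Q(f) = -f (Q(f) = 4 - (4 + f) = 4 + (-4 - f) = -f)
c(K, N) = (5 + 2*K)*(K + K²) (c(K, N) = ((K + K) - 1*(-5))*(K*K + K) = (2*K + 5)*(K² + K) = (5 + 2*K)*(K + K²))
(-209 + c(-5, -14))*(407 + 33) = (-209 - 5*(5 + 2*(-5)² + 7*(-5)))*(407 + 33) = (-209 - 5*(5 + 2*25 - 35))*440 = (-209 - 5*(5 + 50 - 35))*440 = (-209 - 5*20)*440 = (-209 - 100)*440 = -309*440 = -135960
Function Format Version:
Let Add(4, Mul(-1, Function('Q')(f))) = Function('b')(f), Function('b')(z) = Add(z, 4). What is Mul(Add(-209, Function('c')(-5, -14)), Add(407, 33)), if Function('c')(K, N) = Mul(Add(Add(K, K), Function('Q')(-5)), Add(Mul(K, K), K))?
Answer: -135960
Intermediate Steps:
Function('b')(z) = Add(4, z)
Function('Q')(f) = Mul(-1, f) (Function('Q')(f) = Add(4, Mul(-1, Add(4, f))) = Add(4, Add(-4, Mul(-1, f))) = Mul(-1, f))
Function('c')(K, N) = Mul(Add(5, Mul(2, K)), Add(K, Pow(K, 2))) (Function('c')(K, N) = Mul(Add(Add(K, K), Mul(-1, -5)), Add(Mul(K, K), K)) = Mul(Add(Mul(2, K), 5), Add(Pow(K, 2), K)) = Mul(Add(5, Mul(2, K)), Add(K, Pow(K, 2))))
Mul(Add(-209, Function('c')(-5, -14)), Add(407, 33)) = Mul(Add(-209, Mul(-5, Add(5, Mul(2, Pow(-5, 2)), Mul(7, -5)))), Add(407, 33)) = Mul(Add(-209, Mul(-5, Add(5, Mul(2, 25), -35))), 440) = Mul(Add(-209, Mul(-5, Add(5, 50, -35))), 440) = Mul(Add(-209, Mul(-5, 20)), 440) = Mul(Add(-209, -100), 440) = Mul(-309, 440) = -135960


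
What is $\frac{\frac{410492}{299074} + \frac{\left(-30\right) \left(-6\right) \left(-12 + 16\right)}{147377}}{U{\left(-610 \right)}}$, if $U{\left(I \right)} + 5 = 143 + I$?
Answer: $- \frac{15178103191}{5201042209964} \approx -0.0029183$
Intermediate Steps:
$U{\left(I \right)} = 138 + I$ ($U{\left(I \right)} = -5 + \left(143 + I\right) = 138 + I$)
$\frac{\frac{410492}{299074} + \frac{\left(-30\right) \left(-6\right) \left(-12 + 16\right)}{147377}}{U{\left(-610 \right)}} = \frac{\frac{410492}{299074} + \frac{\left(-30\right) \left(-6\right) \left(-12 + 16\right)}{147377}}{138 - 610} = \frac{410492 \cdot \frac{1}{299074} + 180 \cdot 4 \cdot \frac{1}{147377}}{-472} = \left(\frac{205246}{149537} + 720 \cdot \frac{1}{147377}\right) \left(- \frac{1}{472}\right) = \left(\frac{205246}{149537} + \frac{720}{147377}\right) \left(- \frac{1}{472}\right) = \frac{30356206382}{22038314449} \left(- \frac{1}{472}\right) = - \frac{15178103191}{5201042209964}$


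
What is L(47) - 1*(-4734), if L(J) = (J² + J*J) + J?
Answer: 9199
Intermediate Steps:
L(J) = J + 2*J² (L(J) = (J² + J²) + J = 2*J² + J = J + 2*J²)
L(47) - 1*(-4734) = 47*(1 + 2*47) - 1*(-4734) = 47*(1 + 94) + 4734 = 47*95 + 4734 = 4465 + 4734 = 9199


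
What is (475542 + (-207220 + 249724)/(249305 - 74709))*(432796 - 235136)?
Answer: 4102817429281440/43649 ≈ 9.3996e+10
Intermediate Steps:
(475542 + (-207220 + 249724)/(249305 - 74709))*(432796 - 235136) = (475542 + 42504/174596)*197660 = (475542 + 42504*(1/174596))*197660 = (475542 + 10626/43649)*197660 = (20756943384/43649)*197660 = 4102817429281440/43649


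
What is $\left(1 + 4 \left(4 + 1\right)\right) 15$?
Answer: $315$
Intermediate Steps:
$\left(1 + 4 \left(4 + 1\right)\right) 15 = \left(1 + 4 \cdot 5\right) 15 = \left(1 + 20\right) 15 = 21 \cdot 15 = 315$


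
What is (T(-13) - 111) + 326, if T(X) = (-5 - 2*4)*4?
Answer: 163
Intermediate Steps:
T(X) = -52 (T(X) = (-5 - 8)*4 = -13*4 = -52)
(T(-13) - 111) + 326 = (-52 - 111) + 326 = -163 + 326 = 163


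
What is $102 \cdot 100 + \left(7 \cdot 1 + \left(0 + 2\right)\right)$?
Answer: $10209$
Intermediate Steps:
$102 \cdot 100 + \left(7 \cdot 1 + \left(0 + 2\right)\right) = 10200 + \left(7 + 2\right) = 10200 + 9 = 10209$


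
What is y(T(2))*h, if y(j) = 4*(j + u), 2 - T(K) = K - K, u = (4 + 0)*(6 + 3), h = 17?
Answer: 2584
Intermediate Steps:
u = 36 (u = 4*9 = 36)
T(K) = 2 (T(K) = 2 - (K - K) = 2 - 1*0 = 2 + 0 = 2)
y(j) = 144 + 4*j (y(j) = 4*(j + 36) = 4*(36 + j) = 144 + 4*j)
y(T(2))*h = (144 + 4*2)*17 = (144 + 8)*17 = 152*17 = 2584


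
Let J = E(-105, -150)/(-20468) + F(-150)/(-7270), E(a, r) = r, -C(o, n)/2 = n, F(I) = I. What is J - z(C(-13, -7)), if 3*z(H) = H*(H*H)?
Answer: -20415059687/22320354 ≈ -914.64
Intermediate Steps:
C(o, n) = -2*n
z(H) = H**3/3 (z(H) = (H*(H*H))/3 = (H*H**2)/3 = H**3/3)
J = 208035/7440118 (J = -150/(-20468) - 150/(-7270) = -150*(-1/20468) - 150*(-1/7270) = 75/10234 + 15/727 = 208035/7440118 ≈ 0.027961)
J - z(C(-13, -7)) = 208035/7440118 - (-2*(-7))**3/3 = 208035/7440118 - 14**3/3 = 208035/7440118 - 2744/3 = -20415059687/22320354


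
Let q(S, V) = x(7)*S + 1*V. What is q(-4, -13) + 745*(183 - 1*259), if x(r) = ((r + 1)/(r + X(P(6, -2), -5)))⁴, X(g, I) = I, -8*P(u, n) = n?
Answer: -57657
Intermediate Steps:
P(u, n) = -n/8
x(r) = (1 + r)⁴/(-5 + r)⁴ (x(r) = ((r + 1)/(r - 5))⁴ = ((1 + r)/(-5 + r))⁴ = (1 + r)⁴/(-5 + r)⁴)
q(S, V) = V + 256*S (q(S, V) = ((1 + 7)⁴/(-5 + 7)⁴)*S + 1*V = (8⁴/2⁴)*S + V = (4096*(1/16))*S + V = 256*S + V = V + 256*S)
q(-4, -13) + 745*(183 - 1*259) = (-13 + 256*(-4)) + 745*(183 - 1*259) = (-13 - 1024) + 745*(183 - 259) = -1037 + 745*(-76) = -1037 - 56620 = -57657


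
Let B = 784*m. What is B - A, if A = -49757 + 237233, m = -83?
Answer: -252548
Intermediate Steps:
B = -65072 (B = 784*(-83) = -65072)
A = 187476
B - A = -65072 - 1*187476 = -65072 - 187476 = -252548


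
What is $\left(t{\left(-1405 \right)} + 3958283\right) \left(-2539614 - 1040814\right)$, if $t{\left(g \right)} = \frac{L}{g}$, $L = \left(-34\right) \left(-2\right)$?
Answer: $- \frac{19912147692130116}{1405} \approx -1.4172 \cdot 10^{13}$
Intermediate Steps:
$L = 68$
$t{\left(g \right)} = \frac{68}{g}$
$\left(t{\left(-1405 \right)} + 3958283\right) \left(-2539614 - 1040814\right) = \left(\frac{68}{-1405} + 3958283\right) \left(-2539614 - 1040814\right) = \left(68 \left(- \frac{1}{1405}\right) + 3958283\right) \left(-3580428\right) = \left(- \frac{68}{1405} + 3958283\right) \left(-3580428\right) = \frac{5561387547}{1405} \left(-3580428\right) = - \frac{19912147692130116}{1405}$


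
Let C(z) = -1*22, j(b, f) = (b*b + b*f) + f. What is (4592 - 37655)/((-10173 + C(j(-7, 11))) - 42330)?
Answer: 33063/52525 ≈ 0.62947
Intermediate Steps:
j(b, f) = f + b² + b*f (j(b, f) = (b² + b*f) + f = f + b² + b*f)
C(z) = -22
(4592 - 37655)/((-10173 + C(j(-7, 11))) - 42330) = (4592 - 37655)/((-10173 - 22) - 42330) = -33063/(-10195 - 42330) = -33063/(-52525) = -33063*(-1/52525) = 33063/52525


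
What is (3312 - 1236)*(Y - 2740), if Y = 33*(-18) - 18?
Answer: -6958752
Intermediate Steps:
Y = -612 (Y = -594 - 18 = -612)
(3312 - 1236)*(Y - 2740) = (3312 - 1236)*(-612 - 2740) = 2076*(-3352) = -6958752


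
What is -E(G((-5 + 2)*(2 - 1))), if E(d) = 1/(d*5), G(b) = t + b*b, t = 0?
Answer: -1/45 ≈ -0.022222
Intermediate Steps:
G(b) = b² (G(b) = 0 + b*b = 0 + b² = b²)
E(d) = 1/(5*d)
-E(G((-5 + 2)*(2 - 1))) = -1/(5*(((-5 + 2)*(2 - 1))²)) = -1/(5*((-3*1)²)) = -1/(5*((-3)²)) = -1/(5*9) = -1*1/45 = -1/45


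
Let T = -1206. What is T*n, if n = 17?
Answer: -20502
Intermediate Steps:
T*n = -1206*17 = -20502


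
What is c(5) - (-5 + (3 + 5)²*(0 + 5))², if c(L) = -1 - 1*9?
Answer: -99235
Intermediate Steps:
c(L) = -10 (c(L) = -1 - 9 = -10)
c(5) - (-5 + (3 + 5)²*(0 + 5))² = -10 - (-5 + (3 + 5)²*(0 + 5))² = -10 - (-5 + 8²*5)² = -10 - (-5 + 64*5)² = -10 - (-5 + 320)² = -10 - 1*315² = -10 - 1*99225 = -10 - 99225 = -99235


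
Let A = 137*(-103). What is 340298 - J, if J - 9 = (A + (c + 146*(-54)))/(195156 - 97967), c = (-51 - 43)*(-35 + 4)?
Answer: 33072366702/97189 ≈ 3.4029e+5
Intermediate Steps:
c = 2914 (c = -94*(-31) = 2914)
A = -14111
J = 855620/97189 (J = 9 + (-14111 + (2914 + 146*(-54)))/(195156 - 97967) = 9 + (-14111 + (2914 - 7884))/97189 = 9 + (-14111 - 4970)*(1/97189) = 9 - 19081*1/97189 = 9 - 19081/97189 = 855620/97189 ≈ 8.8037)
340298 - J = 340298 - 1*855620/97189 = 340298 - 855620/97189 = 33072366702/97189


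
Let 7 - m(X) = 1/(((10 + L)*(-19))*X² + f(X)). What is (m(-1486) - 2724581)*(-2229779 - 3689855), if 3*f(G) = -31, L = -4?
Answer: 12180278166580699001806/755203063 ≈ 1.6128e+13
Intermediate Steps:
f(G) = -31/3 (f(G) = (⅓)*(-31) = -31/3)
m(X) = 7 - 1/(-31/3 - 114*X²) (m(X) = 7 - 1/(((10 - 4)*(-19))*X² - 31/3) = 7 - 1/((6*(-19))*X² - 31/3) = 7 - 1/(-114*X² - 31/3) = 7 - 1/(-31/3 - 114*X²))
(m(-1486) - 2724581)*(-2229779 - 3689855) = (2*(110 + 1197*(-1486)²)/(31 + 342*(-1486)²) - 2724581)*(-2229779 - 3689855) = (2*(110 + 1197*2208196)/(31 + 342*2208196) - 2724581)*(-5919634) = (2*(110 + 2643210612)/(31 + 755203032) - 2724581)*(-5919634) = (2*2643210722/755203063 - 2724581)*(-5919634) = (2*(1/755203063)*2643210722 - 2724581)*(-5919634) = (5286421444/755203063 - 2724581)*(-5919634) = -2057606630170159/755203063*(-5919634) = 12180278166580699001806/755203063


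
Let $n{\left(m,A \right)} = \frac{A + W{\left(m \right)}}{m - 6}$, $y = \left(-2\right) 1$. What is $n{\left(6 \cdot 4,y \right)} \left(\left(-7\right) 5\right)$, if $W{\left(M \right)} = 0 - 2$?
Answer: $\frac{70}{9} \approx 7.7778$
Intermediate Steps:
$y = -2$
$W{\left(M \right)} = -2$
$n{\left(m,A \right)} = \frac{-2 + A}{-6 + m}$ ($n{\left(m,A \right)} = \frac{A - 2}{m - 6} = \frac{-2 + A}{-6 + m}$)
$n{\left(6 \cdot 4,y \right)} \left(\left(-7\right) 5\right) = \frac{-2 - 2}{-6 + 6 \cdot 4} \left(\left(-7\right) 5\right) = \frac{1}{-6 + 24} \left(-4\right) \left(-35\right) = \frac{1}{18} \left(-4\right) \left(-35\right) = \left(- \frac{2}{9}\right) \left(-35\right) = \frac{70}{9}$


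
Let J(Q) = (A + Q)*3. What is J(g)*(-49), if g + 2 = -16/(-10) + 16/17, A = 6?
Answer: -81732/85 ≈ -961.55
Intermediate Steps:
g = 46/85 (g = -2 + (-16/(-10) + 16/17) = -2 + (-16*(-⅒) + 16*(1/17)) = -2 + (8/5 + 16/17) = -2 + 216/85 = 46/85 ≈ 0.54118)
J(Q) = 18 + 3*Q (J(Q) = (6 + Q)*3 = 18 + 3*Q)
J(g)*(-49) = (18 + 3*(46/85))*(-49) = (18 + 138/85)*(-49) = (1668/85)*(-49) = -81732/85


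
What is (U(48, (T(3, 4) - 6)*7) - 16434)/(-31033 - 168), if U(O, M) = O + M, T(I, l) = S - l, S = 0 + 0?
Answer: 16456/31201 ≈ 0.52742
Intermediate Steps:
S = 0
T(I, l) = -l (T(I, l) = 0 - l = -l)
U(O, M) = M + O
(U(48, (T(3, 4) - 6)*7) - 16434)/(-31033 - 168) = (((-1*4 - 6)*7 + 48) - 16434)/(-31033 - 168) = (((-4 - 6)*7 + 48) - 16434)/(-31201) = ((-10*7 + 48) - 16434)*(-1/31201) = ((-70 + 48) - 16434)*(-1/31201) = (-22 - 16434)*(-1/31201) = -16456*(-1/31201) = 16456/31201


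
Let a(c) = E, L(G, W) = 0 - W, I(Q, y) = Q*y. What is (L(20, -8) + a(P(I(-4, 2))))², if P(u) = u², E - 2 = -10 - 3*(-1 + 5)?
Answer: 144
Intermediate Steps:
E = -20 (E = 2 + (-10 - 3*(-1 + 5)) = 2 + (-10 - 3*4) = 2 + (-10 - 1*12) = 2 + (-10 - 12) = 2 - 22 = -20)
L(G, W) = -W
a(c) = -20
(L(20, -8) + a(P(I(-4, 2))))² = (-1*(-8) - 20)² = (8 - 20)² = (-12)² = 144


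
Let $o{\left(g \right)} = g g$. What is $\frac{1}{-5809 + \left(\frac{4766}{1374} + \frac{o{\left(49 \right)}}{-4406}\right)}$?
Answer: $- \frac{3026922}{17574539887} \approx -0.00017223$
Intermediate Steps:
$o{\left(g \right)} = g^{2}$
$\frac{1}{-5809 + \left(\frac{4766}{1374} + \frac{o{\left(49 \right)}}{-4406}\right)} = \frac{1}{-5809 + \left(\frac{4766}{1374} + \frac{49^{2}}{-4406}\right)} = \frac{1}{-5809 + \left(4766 \cdot \frac{1}{1374} + 2401 \left(- \frac{1}{4406}\right)\right)} = \frac{1}{-5809 + \left(\frac{2383}{687} - \frac{2401}{4406}\right)} = \frac{1}{-5809 + \frac{8850011}{3026922}} = \frac{1}{- \frac{17574539887}{3026922}} = - \frac{3026922}{17574539887}$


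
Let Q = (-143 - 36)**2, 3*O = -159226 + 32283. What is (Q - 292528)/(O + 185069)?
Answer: -781461/428264 ≈ -1.8247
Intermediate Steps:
O = -126943/3 (O = (-159226 + 32283)/3 = (1/3)*(-126943) = -126943/3 ≈ -42314.)
Q = 32041 (Q = (-179)**2 = 32041)
(Q - 292528)/(O + 185069) = (32041 - 292528)/(-126943/3 + 185069) = -260487/428264/3 = -260487*3/428264 = -781461/428264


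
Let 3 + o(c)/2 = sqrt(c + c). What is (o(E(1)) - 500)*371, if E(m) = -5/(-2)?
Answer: -187726 + 742*sqrt(5) ≈ -1.8607e+5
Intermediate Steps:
E(m) = 5/2 (E(m) = -5*(-1/2) = 5/2)
o(c) = -6 + 2*sqrt(2)*sqrt(c) (o(c) = -6 + 2*sqrt(c + c) = -6 + 2*sqrt(2*c) = -6 + 2*(sqrt(2)*sqrt(c)) = -6 + 2*sqrt(2)*sqrt(c))
(o(E(1)) - 500)*371 = ((-6 + 2*sqrt(2)*sqrt(5/2)) - 500)*371 = ((-6 + 2*sqrt(2)*(sqrt(10)/2)) - 500)*371 = ((-6 + 2*sqrt(5)) - 500)*371 = (-506 + 2*sqrt(5))*371 = -187726 + 742*sqrt(5)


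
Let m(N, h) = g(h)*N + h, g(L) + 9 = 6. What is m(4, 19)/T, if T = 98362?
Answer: 7/98362 ≈ 7.1166e-5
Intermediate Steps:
g(L) = -3 (g(L) = -9 + 6 = -3)
m(N, h) = h - 3*N (m(N, h) = -3*N + h = h - 3*N)
m(4, 19)/T = (19 - 3*4)/98362 = (19 - 12)*(1/98362) = 7*(1/98362) = 7/98362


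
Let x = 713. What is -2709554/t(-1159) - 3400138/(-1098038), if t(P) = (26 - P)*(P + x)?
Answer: 1193050047358/145081015845 ≈ 8.2233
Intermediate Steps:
t(P) = (26 - P)*(713 + P) (t(P) = (26 - P)*(P + 713) = (26 - P)*(713 + P))
-2709554/t(-1159) - 3400138/(-1098038) = -2709554/(18538 - 1*(-1159)² - 687*(-1159)) - 3400138/(-1098038) = -2709554/(18538 - 1*1343281 + 796233) - 3400138*(-1/1098038) = -2709554/(18538 - 1343281 + 796233) + 1700069/549019 = -2709554/(-528510) + 1700069/549019 = -2709554*(-1/528510) + 1700069/549019 = 1354777/264255 + 1700069/549019 = 1193050047358/145081015845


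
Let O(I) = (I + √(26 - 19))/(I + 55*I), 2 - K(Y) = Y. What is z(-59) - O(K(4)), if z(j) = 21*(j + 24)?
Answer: -41161/56 + √7/112 ≈ -734.99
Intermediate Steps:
K(Y) = 2 - Y
z(j) = 504 + 21*j (z(j) = 21*(24 + j) = 504 + 21*j)
O(I) = (I + √7)/(56*I) (O(I) = (I + √7)/((56*I)) = (I + √7)*(1/(56*I)) = (I + √7)/(56*I))
z(-59) - O(K(4)) = (504 + 21*(-59)) - ((2 - 1*4) + √7)/(56*(2 - 1*4)) = (504 - 1239) - ((2 - 4) + √7)/(56*(2 - 4)) = -735 - (-2 + √7)/(56*(-2)) = -735 - (-1)*(-2 + √7)/(56*2) = -735 - (1/56 - √7/112) = -735 + (-1/56 + √7/112) = -41161/56 + √7/112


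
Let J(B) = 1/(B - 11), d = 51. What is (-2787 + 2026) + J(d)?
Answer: -30439/40 ≈ -760.97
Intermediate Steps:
J(B) = 1/(-11 + B)
(-2787 + 2026) + J(d) = (-2787 + 2026) + 1/(-11 + 51) = -761 + 1/40 = -30439/40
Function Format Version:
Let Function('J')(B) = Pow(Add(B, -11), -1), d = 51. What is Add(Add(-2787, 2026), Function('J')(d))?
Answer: Rational(-30439, 40) ≈ -760.97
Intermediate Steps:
Function('J')(B) = Pow(Add(-11, B), -1)
Add(Add(-2787, 2026), Function('J')(d)) = Add(Add(-2787, 2026), Pow(Add(-11, 51), -1)) = Add(-761, Pow(40, -1)) = Add(-761, Rational(1, 40)) = Rational(-30439, 40)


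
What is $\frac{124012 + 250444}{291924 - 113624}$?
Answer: $\frac{93614}{44575} \approx 2.1001$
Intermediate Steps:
$\frac{124012 + 250444}{291924 - 113624} = \frac{374456}{178300} = 374456 \cdot \frac{1}{178300} = \frac{93614}{44575}$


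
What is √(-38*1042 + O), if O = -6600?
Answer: 2*I*√11549 ≈ 214.93*I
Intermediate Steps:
√(-38*1042 + O) = √(-38*1042 - 6600) = √(-39596 - 6600) = √(-46196) = 2*I*√11549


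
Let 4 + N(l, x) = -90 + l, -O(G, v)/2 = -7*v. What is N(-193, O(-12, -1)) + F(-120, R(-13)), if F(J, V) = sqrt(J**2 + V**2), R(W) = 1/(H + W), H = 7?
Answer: -287 + sqrt(518401)/6 ≈ -167.00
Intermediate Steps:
O(G, v) = 14*v (O(G, v) = -(-14)*v = 14*v)
N(l, x) = -94 + l (N(l, x) = -4 + (-90 + l) = -94 + l)
R(W) = 1/(7 + W)
N(-193, O(-12, -1)) + F(-120, R(-13)) = (-94 - 193) + sqrt((-120)**2 + (1/(7 - 13))**2) = -287 + sqrt(14400 + (1/(-6))**2) = -287 + sqrt(14400 + (-1/6)**2) = -287 + sqrt(14400 + 1/36) = -287 + sqrt(518401/36) = -287 + sqrt(518401)/6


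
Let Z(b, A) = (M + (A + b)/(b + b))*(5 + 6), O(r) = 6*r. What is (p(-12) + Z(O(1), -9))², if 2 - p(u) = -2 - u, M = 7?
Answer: 70225/16 ≈ 4389.1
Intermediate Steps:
Z(b, A) = 77 + 11*(A + b)/(2*b) (Z(b, A) = (7 + (A + b)/(b + b))*(5 + 6) = (7 + (A + b)/((2*b)))*11 = (7 + (A + b)*(1/(2*b)))*11 = (7 + (A + b)/(2*b))*11 = 77 + 11*(A + b)/(2*b))
p(u) = 4 + u (p(u) = 2 - (-2 - u) = 2 + (2 + u) = 4 + u)
(p(-12) + Z(O(1), -9))² = ((4 - 12) + 11*(-9 + 15*(6*1))/(2*((6*1))))² = (-8 + (11/2)*(-9 + 15*6)/6)² = (-8 + (11/2)*(⅙)*(-9 + 90))² = (-8 + (11/2)*(⅙)*81)² = (-8 + 297/4)² = (265/4)² = 70225/16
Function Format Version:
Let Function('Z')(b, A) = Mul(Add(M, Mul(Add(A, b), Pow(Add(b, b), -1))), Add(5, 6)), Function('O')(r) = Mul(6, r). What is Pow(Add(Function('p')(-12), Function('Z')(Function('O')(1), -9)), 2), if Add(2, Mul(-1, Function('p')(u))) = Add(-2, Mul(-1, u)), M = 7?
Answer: Rational(70225, 16) ≈ 4389.1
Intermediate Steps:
Function('Z')(b, A) = Add(77, Mul(Rational(11, 2), Pow(b, -1), Add(A, b))) (Function('Z')(b, A) = Mul(Add(7, Mul(Add(A, b), Pow(Add(b, b), -1))), Add(5, 6)) = Mul(Add(7, Mul(Add(A, b), Pow(Mul(2, b), -1))), 11) = Mul(Add(7, Mul(Add(A, b), Mul(Rational(1, 2), Pow(b, -1)))), 11) = Mul(Add(7, Mul(Rational(1, 2), Pow(b, -1), Add(A, b))), 11) = Add(77, Mul(Rational(11, 2), Pow(b, -1), Add(A, b))))
Function('p')(u) = Add(4, u) (Function('p')(u) = Add(2, Mul(-1, Add(-2, Mul(-1, u)))) = Add(2, Add(2, u)) = Add(4, u))
Pow(Add(Function('p')(-12), Function('Z')(Function('O')(1), -9)), 2) = Pow(Add(Add(4, -12), Mul(Rational(11, 2), Pow(Mul(6, 1), -1), Add(-9, Mul(15, Mul(6, 1))))), 2) = Pow(Add(-8, Mul(Rational(11, 2), Pow(6, -1), Add(-9, Mul(15, 6)))), 2) = Pow(Add(-8, Mul(Rational(11, 2), Rational(1, 6), Add(-9, 90))), 2) = Pow(Add(-8, Mul(Rational(11, 2), Rational(1, 6), 81)), 2) = Pow(Add(-8, Rational(297, 4)), 2) = Pow(Rational(265, 4), 2) = Rational(70225, 16)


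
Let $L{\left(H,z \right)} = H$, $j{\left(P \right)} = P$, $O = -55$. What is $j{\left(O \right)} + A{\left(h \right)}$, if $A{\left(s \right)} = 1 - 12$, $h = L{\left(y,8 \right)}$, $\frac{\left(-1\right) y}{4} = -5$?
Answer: $-66$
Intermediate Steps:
$y = 20$ ($y = \left(-4\right) \left(-5\right) = 20$)
$h = 20$
$A{\left(s \right)} = -11$ ($A{\left(s \right)} = 1 - 12 = -11$)
$j{\left(O \right)} + A{\left(h \right)} = -55 - 11 = -66$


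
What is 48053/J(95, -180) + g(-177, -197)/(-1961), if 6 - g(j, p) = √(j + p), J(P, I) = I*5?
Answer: -94237333/1764900 + I*√374/1961 ≈ -53.395 + 0.0098618*I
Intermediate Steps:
J(P, I) = 5*I
g(j, p) = 6 - √(j + p)
48053/J(95, -180) + g(-177, -197)/(-1961) = 48053/((5*(-180))) + (6 - √(-177 - 197))/(-1961) = 48053/(-900) + (6 - √(-374))*(-1/1961) = 48053*(-1/900) + (6 - I*√374)*(-1/1961) = -48053/900 + (6 - I*√374)*(-1/1961) = -48053/900 + (-6/1961 + I*√374/1961) = -94237333/1764900 + I*√374/1961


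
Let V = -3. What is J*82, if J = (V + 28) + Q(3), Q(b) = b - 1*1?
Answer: 2214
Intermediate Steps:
Q(b) = -1 + b (Q(b) = b - 1 = -1 + b)
J = 27 (J = (-3 + 28) + (-1 + 3) = 25 + 2 = 27)
J*82 = 27*82 = 2214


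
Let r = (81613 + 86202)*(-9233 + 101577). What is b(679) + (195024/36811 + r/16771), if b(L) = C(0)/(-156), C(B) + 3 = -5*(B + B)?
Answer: 29663535931105409/32102578612 ≈ 9.2402e+5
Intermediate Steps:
C(B) = -3 - 10*B (C(B) = -3 - 5*(B + B) = -3 - 10*B)
r = 15496708360 (r = 167815*92344 = 15496708360)
b(L) = 1/52 (b(L) = (-3 - 10*0)/(-156) = (-3 + 0)*(-1/156) = -3*(-1/156) = 1/52)
b(679) + (195024/36811 + r/16771) = 1/52 + (195024/36811 + 15496708360/16771) = 1/52 + 570452602187464/617357281 = 29663535931105409/32102578612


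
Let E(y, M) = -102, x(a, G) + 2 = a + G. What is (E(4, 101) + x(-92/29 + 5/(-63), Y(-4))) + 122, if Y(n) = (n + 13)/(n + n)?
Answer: 199117/14616 ≈ 13.623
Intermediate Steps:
Y(n) = (13 + n)/(2*n) (Y(n) = (13 + n)/((2*n)) = (13 + n)*(1/(2*n)) = (13 + n)/(2*n))
x(a, G) = -2 + G + a (x(a, G) = -2 + (a + G) = -2 + (G + a) = -2 + G + a)
(E(4, 101) + x(-92/29 + 5/(-63), Y(-4))) + 122 = (-102 + (-2 + (½)*(13 - 4)/(-4) + (-92/29 + 5/(-63)))) + 122 = (-102 + (-2 + (½)*(-¼)*9 + (-92*1/29 + 5*(-1/63)))) + 122 = (-102 + (-2 - 9/8 + (-92/29 - 5/63))) + 122 = (-102 + (-2 - 9/8 - 5941/1827)) + 122 = (-102 - 93203/14616) + 122 = -1584035/14616 + 122 = 199117/14616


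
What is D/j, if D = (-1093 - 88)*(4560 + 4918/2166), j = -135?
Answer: 5835248959/146205 ≈ 39911.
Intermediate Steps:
D = -5835248959/1083 (D = -1181*(4560 + 4918*(1/2166)) = -1181*(4560 + 2459/1083) = -1181*4940939/1083 = -5835248959/1083 ≈ -5.3880e+6)
D/j = -5835248959/1083/(-135) = -5835248959/1083*(-1/135) = 5835248959/146205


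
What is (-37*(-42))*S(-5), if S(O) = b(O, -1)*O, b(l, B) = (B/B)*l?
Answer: 38850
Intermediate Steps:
b(l, B) = l (b(l, B) = 1*l = l)
S(O) = O² (S(O) = O*O = O²)
(-37*(-42))*S(-5) = -37*(-42)*(-5)² = 1554*25 = 38850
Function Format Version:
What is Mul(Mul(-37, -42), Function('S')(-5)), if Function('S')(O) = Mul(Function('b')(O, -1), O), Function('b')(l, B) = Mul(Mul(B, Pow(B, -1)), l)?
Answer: 38850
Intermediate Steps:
Function('b')(l, B) = l (Function('b')(l, B) = Mul(1, l) = l)
Function('S')(O) = Pow(O, 2) (Function('S')(O) = Mul(O, O) = Pow(O, 2))
Mul(Mul(-37, -42), Function('S')(-5)) = Mul(Mul(-37, -42), Pow(-5, 2)) = Mul(1554, 25) = 38850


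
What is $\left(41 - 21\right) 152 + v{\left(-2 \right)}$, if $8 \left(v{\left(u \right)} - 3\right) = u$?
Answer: $\frac{12171}{4} \approx 3042.8$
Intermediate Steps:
$v{\left(u \right)} = 3 + \frac{u}{8}$
$\left(41 - 21\right) 152 + v{\left(-2 \right)} = \left(41 - 21\right) 152 + \left(3 + \frac{1}{8} \left(-2\right)\right) = \left(41 - 21\right) 152 + \left(3 - \frac{1}{4}\right) = 20 \cdot 152 + \frac{11}{4} = 3040 + \frac{11}{4} = \frac{12171}{4}$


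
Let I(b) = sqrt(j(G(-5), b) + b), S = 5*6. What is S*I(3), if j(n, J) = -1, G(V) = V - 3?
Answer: 30*sqrt(2) ≈ 42.426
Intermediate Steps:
G(V) = -3 + V
S = 30
I(b) = sqrt(-1 + b)
S*I(3) = 30*sqrt(-1 + 3) = 30*sqrt(2)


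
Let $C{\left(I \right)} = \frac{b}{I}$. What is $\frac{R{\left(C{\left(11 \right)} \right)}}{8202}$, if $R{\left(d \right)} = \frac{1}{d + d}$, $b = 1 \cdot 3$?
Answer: $\frac{11}{49212} \approx 0.00022352$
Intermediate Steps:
$b = 3$
$C{\left(I \right)} = \frac{3}{I}$
$R{\left(d \right)} = \frac{1}{2 d}$
$\frac{R{\left(C{\left(11 \right)} \right)}}{8202} = \frac{\frac{1}{2} \frac{1}{3 \cdot \frac{1}{11}}}{8202} = \frac{1}{2 \cdot 3 \cdot \frac{1}{11}} \cdot \frac{1}{8202} = \frac{1}{2 \cdot \frac{3}{11}} \cdot \frac{1}{8202} = \frac{1}{2} \cdot \frac{11}{3} \cdot \frac{1}{8202} = \frac{11}{6} \cdot \frac{1}{8202} = \frac{11}{49212}$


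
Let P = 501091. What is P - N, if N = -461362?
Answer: 962453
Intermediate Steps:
P - N = 501091 - 1*(-461362) = 501091 + 461362 = 962453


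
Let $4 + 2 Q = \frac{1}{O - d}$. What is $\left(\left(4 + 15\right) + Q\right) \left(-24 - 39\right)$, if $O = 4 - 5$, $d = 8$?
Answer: $- \frac{2135}{2} \approx -1067.5$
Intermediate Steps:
$O = -1$ ($O = 4 - 5 = -1$)
$Q = - \frac{37}{18}$ ($Q = -2 + \frac{1}{2 \left(-1 - 8\right)} = -2 + \frac{1}{2 \left(-9\right)} = -2 + \frac{1}{2} \left(- \frac{1}{9}\right) = -2 - \frac{1}{18} = - \frac{37}{18} \approx -2.0556$)
$\left(\left(4 + 15\right) + Q\right) \left(-24 - 39\right) = \left(\left(4 + 15\right) - \frac{37}{18}\right) \left(-24 - 39\right) = \left(19 - \frac{37}{18}\right) \left(-63\right) = \frac{305}{18} \left(-63\right) = - \frac{2135}{2}$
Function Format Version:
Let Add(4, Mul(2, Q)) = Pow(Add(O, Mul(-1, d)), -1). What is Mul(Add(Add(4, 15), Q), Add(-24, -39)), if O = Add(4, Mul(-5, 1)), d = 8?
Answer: Rational(-2135, 2) ≈ -1067.5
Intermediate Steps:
O = -1 (O = Add(4, -5) = -1)
Q = Rational(-37, 18) (Q = Add(-2, Mul(Rational(1, 2), Pow(Add(-1, Mul(-1, 8)), -1))) = Add(-2, Mul(Rational(1, 2), Pow(Add(-1, -8), -1))) = Add(-2, Mul(Rational(1, 2), Pow(-9, -1))) = Add(-2, Mul(Rational(1, 2), Rational(-1, 9))) = Add(-2, Rational(-1, 18)) = Rational(-37, 18) ≈ -2.0556)
Mul(Add(Add(4, 15), Q), Add(-24, -39)) = Mul(Add(Add(4, 15), Rational(-37, 18)), Add(-24, -39)) = Mul(Add(19, Rational(-37, 18)), -63) = Mul(Rational(305, 18), -63) = Rational(-2135, 2)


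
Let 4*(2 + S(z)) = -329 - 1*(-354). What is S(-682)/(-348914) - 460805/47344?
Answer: -80390758491/8259492208 ≈ -9.7331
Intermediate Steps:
S(z) = 17/4 (S(z) = -2 + (-329 - 1*(-354))/4 = -2 + (-329 + 354)/4 = -2 + (¼)*25 = -2 + 25/4 = 17/4)
S(-682)/(-348914) - 460805/47344 = (17/4)/(-348914) - 460805/47344 = (17/4)*(-1/348914) - 460805*1/47344 = -17/1395656 - 460805/47344 = -80390758491/8259492208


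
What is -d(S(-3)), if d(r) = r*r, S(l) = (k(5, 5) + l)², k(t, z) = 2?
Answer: -1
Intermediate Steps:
S(l) = (2 + l)²
d(r) = r²
-d(S(-3)) = -((2 - 3)²)² = -((-1)²)² = -1*1² = -1*1 = -1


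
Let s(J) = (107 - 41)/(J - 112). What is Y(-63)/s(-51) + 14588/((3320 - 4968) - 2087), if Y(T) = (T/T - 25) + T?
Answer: 17334409/82170 ≈ 210.96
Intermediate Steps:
Y(T) = -24 + T (Y(T) = (1 - 25) + T = -24 + T)
s(J) = 66/(-112 + J)
Y(-63)/s(-51) + 14588/((3320 - 4968) - 2087) = (-24 - 63)/((66/(-112 - 51))) + 14588/((3320 - 4968) - 2087) = -87/(66/(-163)) + 14588/(-1648 - 2087) = -87/(66*(-1/163)) + 14588/(-3735) = -87/(-66/163) + 14588*(-1/3735) = -87*(-163/66) - 14588/3735 = 4727/22 - 14588/3735 = 17334409/82170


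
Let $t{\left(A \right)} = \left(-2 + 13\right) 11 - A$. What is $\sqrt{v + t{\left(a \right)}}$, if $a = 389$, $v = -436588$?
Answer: $2 i \sqrt{109214} \approx 660.95 i$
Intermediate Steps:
$t{\left(A \right)} = 121 - A$ ($t{\left(A \right)} = 11 \cdot 11 - A = 121 - A$)
$\sqrt{v + t{\left(a \right)}} = \sqrt{-436588 + \left(121 - 389\right)} = \sqrt{-436588 - 268} = \sqrt{-436856} = 2 i \sqrt{109214}$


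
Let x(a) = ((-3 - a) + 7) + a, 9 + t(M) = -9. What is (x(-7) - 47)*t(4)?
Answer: 774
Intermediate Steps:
t(M) = -18 (t(M) = -9 - 9 = -18)
x(a) = 4 (x(a) = (4 - a) + a = 4)
(x(-7) - 47)*t(4) = (4 - 47)*(-18) = -43*(-18) = 774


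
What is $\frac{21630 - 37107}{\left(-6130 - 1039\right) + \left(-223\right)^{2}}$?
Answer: $- \frac{2211}{6080} \approx -0.36365$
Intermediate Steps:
$\frac{21630 - 37107}{\left(-6130 - 1039\right) + \left(-223\right)^{2}} = - \frac{15477}{-7169 + 49729} = - \frac{15477}{42560} = \left(-15477\right) \frac{1}{42560} = - \frac{2211}{6080}$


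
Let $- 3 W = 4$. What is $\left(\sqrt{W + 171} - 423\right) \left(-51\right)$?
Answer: $21573 - 17 \sqrt{1527} \approx 20909.0$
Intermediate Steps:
$W = - \frac{4}{3}$ ($W = \left(- \frac{1}{3}\right) 4 = - \frac{4}{3} \approx -1.3333$)
$\left(\sqrt{W + 171} - 423\right) \left(-51\right) = \left(\sqrt{- \frac{4}{3} + 171} - 423\right) \left(-51\right) = \left(\sqrt{\frac{509}{3}} - 423\right) \left(-51\right) = \left(\frac{\sqrt{1527}}{3} - 423\right) \left(-51\right) = \left(-423 + \frac{\sqrt{1527}}{3}\right) \left(-51\right) = 21573 - 17 \sqrt{1527}$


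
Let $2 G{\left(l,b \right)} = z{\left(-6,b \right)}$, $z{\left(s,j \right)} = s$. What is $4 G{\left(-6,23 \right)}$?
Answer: $-12$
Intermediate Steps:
$G{\left(l,b \right)} = -3$ ($G{\left(l,b \right)} = \frac{1}{2} \left(-6\right) = -3$)
$4 G{\left(-6,23 \right)} = 4 \left(-3\right) = -12$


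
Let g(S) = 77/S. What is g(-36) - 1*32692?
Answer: -1176989/36 ≈ -32694.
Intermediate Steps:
g(-36) - 1*32692 = 77/(-36) - 1*32692 = 77*(-1/36) - 32692 = -77/36 - 32692 = -1176989/36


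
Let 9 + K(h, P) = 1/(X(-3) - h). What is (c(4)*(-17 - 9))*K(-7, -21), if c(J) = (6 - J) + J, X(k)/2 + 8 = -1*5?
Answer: 26832/19 ≈ 1412.2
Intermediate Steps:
X(k) = -26 (X(k) = -16 + 2*(-1*5) = -16 + 2*(-5) = -16 - 10 = -26)
K(h, P) = -9 + 1/(-26 - h)
c(J) = 6
(c(4)*(-17 - 9))*K(-7, -21) = (6*(-17 - 9))*((-235 - 9*(-7))/(26 - 7)) = (6*(-26))*((-235 + 63)/19) = -156*(-172)/19 = -156*(-172/19) = 26832/19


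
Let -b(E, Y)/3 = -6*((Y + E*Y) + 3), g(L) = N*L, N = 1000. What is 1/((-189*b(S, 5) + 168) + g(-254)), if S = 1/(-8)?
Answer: -4/1115687 ≈ -3.5852e-6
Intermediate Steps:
S = -1/8 ≈ -0.12500
g(L) = 1000*L
b(E, Y) = 54 + 18*Y + 18*E*Y (b(E, Y) = -(-18)*((Y + E*Y) + 3) = -(-18)*(3 + Y + E*Y) = -3*(-18 - 6*Y - 6*E*Y) = 54 + 18*Y + 18*E*Y)
1/((-189*b(S, 5) + 168) + g(-254)) = 1/((-189*(54 + 18*5 + 18*(-1/8)*5) + 168) + 1000*(-254)) = 1/((-189*(54 + 90 - 45/4) + 168) - 254000) = 1/((-189*531/4 + 168) - 254000) = 1/((-100359/4 + 168) - 254000) = 1/(-99687/4 - 254000) = 1/(-1115687/4) = -4/1115687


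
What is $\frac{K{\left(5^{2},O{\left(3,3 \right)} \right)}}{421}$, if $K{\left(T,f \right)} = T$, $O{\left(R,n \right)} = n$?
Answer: $\frac{25}{421} \approx 0.059382$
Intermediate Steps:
$\frac{K{\left(5^{2},O{\left(3,3 \right)} \right)}}{421} = \frac{5^{2}}{421} = 25 \cdot \frac{1}{421} = \frac{25}{421}$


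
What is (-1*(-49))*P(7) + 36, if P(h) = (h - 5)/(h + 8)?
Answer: 638/15 ≈ 42.533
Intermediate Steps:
P(h) = (-5 + h)/(8 + h)
(-1*(-49))*P(7) + 36 = (-1*(-49))*((-5 + 7)/(8 + 7)) + 36 = 49*(2/15) + 36 = 98/15 + 36 = 638/15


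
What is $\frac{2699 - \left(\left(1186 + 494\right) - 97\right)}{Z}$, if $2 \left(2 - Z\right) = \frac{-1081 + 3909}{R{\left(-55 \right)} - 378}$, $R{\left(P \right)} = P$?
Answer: $\frac{40269}{190} \approx 211.94$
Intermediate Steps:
$Z = \frac{2280}{433}$ ($Z = 2 - \frac{\left(-1081 + 3909\right) \frac{1}{-55 - 378}}{2} = 2 - \frac{2828 \frac{1}{-433}}{2} = 2 - \frac{2828 \left(- \frac{1}{433}\right)}{2} = 2 - - \frac{1414}{433} = 2 + \frac{1414}{433} = \frac{2280}{433} \approx 5.2656$)
$\frac{2699 - \left(\left(1186 + 494\right) - 97\right)}{Z} = \frac{2699 - \left(\left(1186 + 494\right) - 97\right)}{\frac{2280}{433}} = \left(2699 - \left(1680 - 97\right)\right) \frac{433}{2280} = \left(2699 - 1583\right) \frac{433}{2280} = 1116 \cdot \frac{433}{2280} = \frac{40269}{190}$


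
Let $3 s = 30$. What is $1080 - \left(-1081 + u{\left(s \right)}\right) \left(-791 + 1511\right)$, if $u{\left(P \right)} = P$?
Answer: $772200$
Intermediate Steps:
$s = 10$ ($s = \frac{1}{3} \cdot 30 = 10$)
$1080 - \left(-1081 + u{\left(s \right)}\right) \left(-791 + 1511\right) = 1080 - \left(-1081 + 10\right) \left(-791 + 1511\right) = 1080 - \left(-1071\right) 720 = 1080 - -771120 = 1080 + 771120 = 772200$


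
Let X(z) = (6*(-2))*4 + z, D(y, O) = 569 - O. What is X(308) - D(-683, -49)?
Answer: -358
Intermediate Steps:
X(z) = -48 + z (X(z) = -12*4 + z = -48 + z)
X(308) - D(-683, -49) = (-48 + 308) - (569 - 1*(-49)) = 260 - (569 + 49) = 260 - 1*618 = 260 - 618 = -358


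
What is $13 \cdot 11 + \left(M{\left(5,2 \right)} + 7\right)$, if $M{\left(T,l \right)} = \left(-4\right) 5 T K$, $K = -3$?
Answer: $450$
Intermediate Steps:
$M{\left(T,l \right)} = 60 T$ ($M{\left(T,l \right)} = \left(-4\right) 5 T \left(-3\right) = - 20 T \left(-3\right) = 60 T$)
$13 \cdot 11 + \left(M{\left(5,2 \right)} + 7\right) = 13 \cdot 11 + \left(60 \cdot 5 + 7\right) = 143 + \left(300 + 7\right) = 143 + 307 = 450$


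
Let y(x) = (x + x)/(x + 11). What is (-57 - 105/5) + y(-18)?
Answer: -510/7 ≈ -72.857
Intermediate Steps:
y(x) = 2*x/(11 + x) (y(x) = (2*x)/(11 + x) = 2*x/(11 + x))
(-57 - 105/5) + y(-18) = (-57 - 105/5) + 2*(-18)/(11 - 18) = (-57 - 105*⅕) + 2*(-18)/(-7) = (-57 - 21) + 2*(-18)*(-⅐) = -78 + 36/7 = -510/7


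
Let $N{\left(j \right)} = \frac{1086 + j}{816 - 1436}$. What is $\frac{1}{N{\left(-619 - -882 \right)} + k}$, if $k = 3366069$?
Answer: $\frac{620}{2086961431} \approx 2.9708 \cdot 10^{-7}$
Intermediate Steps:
$N{\left(j \right)} = - \frac{543}{310} - \frac{j}{620}$ ($N{\left(j \right)} = \frac{1086 + j}{-620} = \left(1086 + j\right) \left(- \frac{1}{620}\right) = - \frac{543}{310} - \frac{j}{620}$)
$\frac{1}{N{\left(-619 - -882 \right)} + k} = \frac{1}{\left(- \frac{543}{310} - \frac{-619 - -882}{620}\right) + 3366069} = \frac{1}{\left(- \frac{543}{310} - \frac{-619 + 882}{620}\right) + 3366069} = \frac{1}{\left(- \frac{543}{310} - \frac{263}{620}\right) + 3366069} = \frac{1}{- \frac{1349}{620} + 3366069} = \frac{1}{\frac{2086961431}{620}} = \frac{620}{2086961431}$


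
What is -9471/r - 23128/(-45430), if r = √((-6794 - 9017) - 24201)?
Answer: 28/55 + 1353*I*√10003/2858 ≈ 0.50909 + 47.348*I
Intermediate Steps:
r = 2*I*√10003 (r = √(-15811 - 24201) = √(-40012) = 2*I*√10003 ≈ 200.03*I)
-9471/r - 23128/(-45430) = -9471*(-I*√10003/20006) - 23128/(-45430) = -(-1353)*I*√10003/2858 - 23128*(-1/45430) = 1353*I*√10003/2858 + 28/55 = 28/55 + 1353*I*√10003/2858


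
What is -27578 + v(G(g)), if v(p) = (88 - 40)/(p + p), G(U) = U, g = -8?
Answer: -27581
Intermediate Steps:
v(p) = 24/p (v(p) = 48/((2*p)) = 48*(1/(2*p)) = 24/p)
-27578 + v(G(g)) = -27578 + 24/(-8) = -27578 + 24*(-⅛) = -27578 - 3 = -27581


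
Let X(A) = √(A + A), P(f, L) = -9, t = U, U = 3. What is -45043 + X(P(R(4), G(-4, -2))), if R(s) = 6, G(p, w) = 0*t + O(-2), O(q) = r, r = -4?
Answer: -45043 + 3*I*√2 ≈ -45043.0 + 4.2426*I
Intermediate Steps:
t = 3
O(q) = -4
G(p, w) = -4 (G(p, w) = 0*3 - 4 = 0 - 4 = -4)
X(A) = √2*√A (X(A) = √(2*A) = √2*√A)
-45043 + X(P(R(4), G(-4, -2))) = -45043 + √2*√(-9) = -45043 + √2*(3*I) = -45043 + 3*I*√2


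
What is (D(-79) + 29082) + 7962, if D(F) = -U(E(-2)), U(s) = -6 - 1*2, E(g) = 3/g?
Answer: 37052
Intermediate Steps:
U(s) = -8 (U(s) = -6 - 2 = -8)
D(F) = 8 (D(F) = -1*(-8) = 8)
(D(-79) + 29082) + 7962 = (8 + 29082) + 7962 = 29090 + 7962 = 37052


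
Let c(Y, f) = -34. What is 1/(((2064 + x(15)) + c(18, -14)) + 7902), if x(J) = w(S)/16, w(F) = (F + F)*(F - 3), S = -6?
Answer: 4/39755 ≈ 0.00010062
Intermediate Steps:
w(F) = 2*F*(-3 + F) (w(F) = (2*F)*(-3 + F) = 2*F*(-3 + F))
x(J) = 27/4 (x(J) = (2*(-6)*(-3 - 6))/16 = (2*(-6)*(-9))*(1/16) = 108*(1/16) = 27/4)
1/(((2064 + x(15)) + c(18, -14)) + 7902) = 1/(((2064 + 27/4) - 34) + 7902) = 1/((8283/4 - 34) + 7902) = 1/(8147/4 + 7902) = 1/(39755/4) = 4/39755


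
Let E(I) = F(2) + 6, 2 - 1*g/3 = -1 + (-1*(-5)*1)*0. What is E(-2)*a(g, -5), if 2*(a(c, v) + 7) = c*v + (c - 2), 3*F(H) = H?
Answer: -520/3 ≈ -173.33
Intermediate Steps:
g = 9 (g = 6 - 3*(-1 + (-1*(-5)*1)*0) = 6 - 3*(-1 + (5*1)*0) = 6 - 3*(-1 + 5*0) = 6 - 3*(-1 + 0) = 6 - 3*(-1) = 6 + 3 = 9)
F(H) = H/3
E(I) = 20/3 (E(I) = (⅓)*2 + 6 = ⅔ + 6 = 20/3)
a(c, v) = -8 + c/2 + c*v/2 (a(c, v) = -7 + (c*v + (c - 2))/2 = -7 + (c*v + (-2 + c))/2 = -7 + (-2 + c + c*v)/2 = -7 + (-1 + c/2 + c*v/2) = -8 + c/2 + c*v/2)
E(-2)*a(g, -5) = 20*(-8 + (½)*9 + (½)*9*(-5))/3 = 20*(-8 + 9/2 - 45/2)/3 = (20/3)*(-26) = -520/3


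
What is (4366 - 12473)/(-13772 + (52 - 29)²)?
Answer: 8107/13243 ≈ 0.61217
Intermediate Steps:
(4366 - 12473)/(-13772 + (52 - 29)²) = -8107/(-13772 + 23²) = -8107/(-13772 + 529) = -8107/(-13243) = -8107*(-1/13243) = 8107/13243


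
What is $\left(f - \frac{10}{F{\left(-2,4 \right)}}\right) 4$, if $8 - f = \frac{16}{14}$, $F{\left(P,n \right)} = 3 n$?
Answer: $\frac{506}{21} \approx 24.095$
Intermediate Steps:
$f = \frac{48}{7}$ ($f = 8 - \frac{16}{14} = 8 - 16 \cdot \frac{1}{14} = 8 - \frac{8}{7} = \frac{48}{7} \approx 6.8571$)
$\left(f - \frac{10}{F{\left(-2,4 \right)}}\right) 4 = \left(\frac{48}{7} - \frac{10}{3 \cdot 4}\right) 4 = \left(\frac{48}{7} - \frac{10}{12}\right) 4 = \left(\frac{48}{7} - \frac{5}{6}\right) 4 = \frac{253}{42} \cdot 4 = \frac{506}{21}$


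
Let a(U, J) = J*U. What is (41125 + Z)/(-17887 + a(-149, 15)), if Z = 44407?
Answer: -42766/10061 ≈ -4.2507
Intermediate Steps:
(41125 + Z)/(-17887 + a(-149, 15)) = (41125 + 44407)/(-17887 + 15*(-149)) = 85532/(-17887 - 2235) = 85532/(-20122) = 85532*(-1/20122) = -42766/10061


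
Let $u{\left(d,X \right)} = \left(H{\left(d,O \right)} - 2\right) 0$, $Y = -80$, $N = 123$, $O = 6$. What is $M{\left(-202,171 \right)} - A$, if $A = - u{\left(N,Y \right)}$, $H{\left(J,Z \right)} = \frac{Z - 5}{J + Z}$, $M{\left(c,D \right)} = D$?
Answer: $171$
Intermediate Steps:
$H{\left(J,Z \right)} = \frac{-5 + Z}{J + Z}$
$u{\left(d,X \right)} = 0$ ($u{\left(d,X \right)} = \left(\frac{-5 + 6}{d + 6} - 2\right) 0 = \left(\frac{1}{6 + d} 1 - 2\right) 0 = \left(\frac{1}{6 + d} - 2\right) 0 = \left(-2 + \frac{1}{6 + d}\right) 0 = 0$)
$A = 0$ ($A = \left(-1\right) 0 = 0$)
$M{\left(-202,171 \right)} - A = 171 - 0 = 171 + 0 = 171$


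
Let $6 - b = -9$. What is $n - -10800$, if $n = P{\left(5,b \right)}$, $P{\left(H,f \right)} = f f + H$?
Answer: $11030$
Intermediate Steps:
$b = 15$ ($b = 6 - -9 = 6 + 9 = 15$)
$P{\left(H,f \right)} = H + f^{2}$ ($P{\left(H,f \right)} = f^{2} + H = H + f^{2}$)
$n = 230$ ($n = 5 + 15^{2} = 5 + 225 = 230$)
$n - -10800 = 230 - -10800 = 230 + 10800 = 11030$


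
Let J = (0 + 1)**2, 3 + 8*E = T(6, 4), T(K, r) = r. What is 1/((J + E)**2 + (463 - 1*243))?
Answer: 64/14161 ≈ 0.0045195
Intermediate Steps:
E = 1/8 (E = -3/8 + (1/8)*4 = -3/8 + 1/2 = 1/8 ≈ 0.12500)
J = 1 (J = 1**2 = 1)
1/((J + E)**2 + (463 - 1*243)) = 1/((1 + 1/8)**2 + (463 - 1*243)) = 1/((9/8)**2 + (463 - 243)) = 1/(81/64 + 220) = 1/(14161/64) = 64/14161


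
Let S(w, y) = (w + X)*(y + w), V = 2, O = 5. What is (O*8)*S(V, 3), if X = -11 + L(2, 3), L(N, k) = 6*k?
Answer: 1800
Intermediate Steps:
X = 7 (X = -11 + 6*3 = -11 + 18 = 7)
S(w, y) = (7 + w)*(w + y) (S(w, y) = (w + 7)*(y + w) = (7 + w)*(w + y))
(O*8)*S(V, 3) = (5*8)*(2² + 7*2 + 7*3 + 2*3) = 40*(4 + 14 + 21 + 6) = 40*45 = 1800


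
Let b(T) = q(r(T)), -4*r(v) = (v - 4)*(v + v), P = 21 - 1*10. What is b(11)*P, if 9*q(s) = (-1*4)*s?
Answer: 1694/9 ≈ 188.22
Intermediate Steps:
P = 11 (P = 21 - 10 = 11)
r(v) = -v*(-4 + v)/2 (r(v) = -(v - 4)*(v + v)/4 = -(-4 + v)*2*v/4 = -v*(-4 + v)/2)
q(s) = -4*s/9 (q(s) = ((-1*4)*s)/9 = (-4*s)/9 = -4*s/9)
b(T) = -2*T*(4 - T)/9
b(11)*P = ((2/9)*11*(-4 + 11))*11 = ((2/9)*11*7)*11 = (154/9)*11 = 1694/9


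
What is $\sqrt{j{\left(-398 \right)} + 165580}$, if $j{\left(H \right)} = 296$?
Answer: $2 \sqrt{41469} \approx 407.28$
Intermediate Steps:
$\sqrt{j{\left(-398 \right)} + 165580} = \sqrt{296 + 165580} = \sqrt{165876} = 2 \sqrt{41469}$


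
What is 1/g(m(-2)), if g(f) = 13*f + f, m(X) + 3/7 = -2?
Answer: -1/34 ≈ -0.029412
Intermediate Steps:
m(X) = -17/7 (m(X) = -3/7 - 2 = -17/7)
g(f) = 14*f
1/g(m(-2)) = 1/(14*(-17/7)) = 1/(-34) = -1/34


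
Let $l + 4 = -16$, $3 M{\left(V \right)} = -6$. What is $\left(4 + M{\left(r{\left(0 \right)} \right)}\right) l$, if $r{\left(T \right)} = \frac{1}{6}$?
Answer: $-40$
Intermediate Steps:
$r{\left(T \right)} = \frac{1}{6}$
$M{\left(V \right)} = -2$ ($M{\left(V \right)} = \frac{1}{3} \left(-6\right) = -2$)
$l = -20$ ($l = -4 - 16 = -20$)
$\left(4 + M{\left(r{\left(0 \right)} \right)}\right) l = \left(4 - 2\right) \left(-20\right) = 2 \left(-20\right) = -40$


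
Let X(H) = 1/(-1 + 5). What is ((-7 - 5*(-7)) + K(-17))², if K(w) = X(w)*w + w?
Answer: 729/16 ≈ 45.563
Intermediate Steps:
X(H) = ¼ (X(H) = 1/4 = ¼)
K(w) = 5*w/4 (K(w) = w/4 + w = 5*w/4)
((-7 - 5*(-7)) + K(-17))² = ((-7 - 5*(-7)) + (5/4)*(-17))² = ((-7 + 35) - 85/4)² = (28 - 85/4)² = (27/4)² = 729/16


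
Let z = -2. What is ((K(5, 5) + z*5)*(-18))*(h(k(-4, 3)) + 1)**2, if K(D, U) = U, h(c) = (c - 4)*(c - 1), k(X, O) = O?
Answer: 90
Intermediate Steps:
h(c) = (-1 + c)*(-4 + c) (h(c) = (-4 + c)*(-1 + c) = (-1 + c)*(-4 + c))
((K(5, 5) + z*5)*(-18))*(h(k(-4, 3)) + 1)**2 = ((5 - 2*5)*(-18))*((4 + 3**2 - 5*3) + 1)**2 = ((5 - 10)*(-18))*((4 + 9 - 15) + 1)**2 = (-5*(-18))*(-2 + 1)**2 = 90*(-1)**2 = 90*1 = 90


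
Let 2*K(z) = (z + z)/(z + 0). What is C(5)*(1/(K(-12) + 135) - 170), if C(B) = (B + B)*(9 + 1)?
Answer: -577975/34 ≈ -16999.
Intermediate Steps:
C(B) = 20*B (C(B) = (2*B)*10 = 20*B)
K(z) = 1 (K(z) = ((z + z)/(z + 0))/2 = ((2*z)/z)/2 = (½)*2 = 1)
C(5)*(1/(K(-12) + 135) - 170) = (20*5)*(1/(1 + 135) - 170) = 100*(1/136 - 170) = 100*(-23119/136) = -577975/34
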